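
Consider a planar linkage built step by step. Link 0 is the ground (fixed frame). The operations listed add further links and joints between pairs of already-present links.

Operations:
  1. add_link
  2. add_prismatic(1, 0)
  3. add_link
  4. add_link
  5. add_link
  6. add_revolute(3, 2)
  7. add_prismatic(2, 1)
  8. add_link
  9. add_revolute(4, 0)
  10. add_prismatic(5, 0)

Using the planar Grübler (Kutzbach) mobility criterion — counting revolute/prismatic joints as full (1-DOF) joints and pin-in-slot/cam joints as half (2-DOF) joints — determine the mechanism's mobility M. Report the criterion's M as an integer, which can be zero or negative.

M = 5

ground; <1,0,0>
#1 <2,0,0>
P:1↔0 J1 <2,1,0>
#2 <3,1,0>
#3 <4,1,0>
#4 <5,1,0>
R:3↔2 J1 <5,2,0>
P:2↔1 J1 <5,3,0>
#5 <6,3,0>
R:4↔0 J1 <6,4,0>
P:5↔0 J1 <6,5,0>
3×5 − 2×5 − 1×0 = 5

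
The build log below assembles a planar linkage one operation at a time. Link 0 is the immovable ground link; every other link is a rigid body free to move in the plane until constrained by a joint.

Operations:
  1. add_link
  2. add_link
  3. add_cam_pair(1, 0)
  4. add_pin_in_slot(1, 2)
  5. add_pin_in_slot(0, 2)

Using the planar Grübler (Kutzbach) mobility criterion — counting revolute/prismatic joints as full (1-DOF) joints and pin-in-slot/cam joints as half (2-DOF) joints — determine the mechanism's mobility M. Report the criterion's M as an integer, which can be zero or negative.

link 0 = ground. State L|J1|J2 = 1|0|0
+link1  2|0|0
+link2  3|0|0
C(1,0) f=2→J2  3|0|1
PS(1,2) f=2→J2  3|0|2
PS(0,2) f=2→J2  3|0|3
M = 3(3−1)−2·0−3 = 6−0−3 = 3

M = 3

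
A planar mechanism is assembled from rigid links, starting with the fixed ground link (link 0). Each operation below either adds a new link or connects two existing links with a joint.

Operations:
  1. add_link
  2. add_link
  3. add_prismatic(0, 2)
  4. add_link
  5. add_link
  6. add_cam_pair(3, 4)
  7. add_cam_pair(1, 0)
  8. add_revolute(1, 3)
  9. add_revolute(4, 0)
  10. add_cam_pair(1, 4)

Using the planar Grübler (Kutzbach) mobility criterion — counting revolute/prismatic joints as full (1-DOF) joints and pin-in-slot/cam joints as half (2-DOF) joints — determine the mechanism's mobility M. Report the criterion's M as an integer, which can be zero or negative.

M = 3

[1;0;0] (link 0 is ground)
L+ [2;0;0]
L+ [3;0;0]
P(0,2)∈J1 [3;1;0]
L+ [4;1;0]
L+ [5;1;0]
C(3,4)∈J2 [5;1;1]
C(1,0)∈J2 [5;1;2]
R(1,3)∈J1 [5;2;2]
R(4,0)∈J1 [5;3;2]
C(1,4)∈J2 [5;3;3]
mobility = 12 − 6 − 3 = 3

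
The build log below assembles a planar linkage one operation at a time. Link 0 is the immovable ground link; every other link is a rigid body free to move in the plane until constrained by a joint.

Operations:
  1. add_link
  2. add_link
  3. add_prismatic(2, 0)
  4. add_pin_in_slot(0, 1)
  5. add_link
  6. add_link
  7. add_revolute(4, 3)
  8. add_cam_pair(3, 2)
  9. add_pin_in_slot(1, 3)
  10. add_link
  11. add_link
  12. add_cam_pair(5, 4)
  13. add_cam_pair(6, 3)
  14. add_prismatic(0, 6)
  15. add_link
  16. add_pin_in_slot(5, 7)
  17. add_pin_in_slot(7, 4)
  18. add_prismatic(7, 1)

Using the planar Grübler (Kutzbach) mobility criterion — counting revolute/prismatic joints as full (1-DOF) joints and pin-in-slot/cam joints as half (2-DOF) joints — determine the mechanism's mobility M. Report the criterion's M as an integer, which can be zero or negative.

M = 6

ground; <1,0,0>
#1 <2,0,0>
#2 <3,0,0>
P:2↔0 J1 <3,1,0>
PS:0↔1 J2 <3,1,1>
#3 <4,1,1>
#4 <5,1,1>
R:4↔3 J1 <5,2,1>
C:3↔2 J2 <5,2,2>
PS:1↔3 J2 <5,2,3>
#5 <6,2,3>
#6 <7,2,3>
C:5↔4 J2 <7,2,4>
C:6↔3 J2 <7,2,5>
P:0↔6 J1 <7,3,5>
#7 <8,3,5>
PS:5↔7 J2 <8,3,6>
PS:7↔4 J2 <8,3,7>
P:7↔1 J1 <8,4,7>
3×7 − 2×4 − 1×7 = 6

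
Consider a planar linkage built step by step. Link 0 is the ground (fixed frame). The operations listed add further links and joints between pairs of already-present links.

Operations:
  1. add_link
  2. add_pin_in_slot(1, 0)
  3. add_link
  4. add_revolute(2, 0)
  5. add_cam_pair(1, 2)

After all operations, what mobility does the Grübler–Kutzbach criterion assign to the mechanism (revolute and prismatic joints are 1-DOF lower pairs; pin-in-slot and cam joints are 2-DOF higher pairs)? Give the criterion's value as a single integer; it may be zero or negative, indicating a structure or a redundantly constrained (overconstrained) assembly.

M = 2

(L,J1,J2)=(1,0,0); link0 fixed
link1: (2,0,0)
PS 1-0 [J2]: (2,0,1)
link2: (3,0,1)
R 2-0 [J1]: (3,1,1)
C 1-2 [J2]: (3,1,2)
Grübler: 3·2 − 2·1 − 2 = 2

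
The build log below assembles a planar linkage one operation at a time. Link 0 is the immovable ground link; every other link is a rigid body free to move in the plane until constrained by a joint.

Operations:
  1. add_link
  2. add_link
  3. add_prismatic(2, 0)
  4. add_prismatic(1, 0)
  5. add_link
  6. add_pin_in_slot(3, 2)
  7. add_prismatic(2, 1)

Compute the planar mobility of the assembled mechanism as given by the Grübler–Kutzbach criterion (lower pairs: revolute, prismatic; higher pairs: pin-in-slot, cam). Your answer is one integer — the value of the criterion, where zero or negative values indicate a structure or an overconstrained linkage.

M = 2

L=1 J1=0 J2=0
add link → L=2 J1=0 J2=0
add link → L=3 J1=0 J2=0
P@2,0 dof=1 J1 → L=3 J1=1 J2=0
P@1,0 dof=1 J1 → L=3 J1=2 J2=0
add link → L=4 J1=2 J2=0
PS@3,2 dof=2 J2 → L=4 J1=2 J2=1
P@2,1 dof=1 J1 → L=4 J1=3 J2=1
M=3(L−1)−2J1−J2=3·3−2·3−1=2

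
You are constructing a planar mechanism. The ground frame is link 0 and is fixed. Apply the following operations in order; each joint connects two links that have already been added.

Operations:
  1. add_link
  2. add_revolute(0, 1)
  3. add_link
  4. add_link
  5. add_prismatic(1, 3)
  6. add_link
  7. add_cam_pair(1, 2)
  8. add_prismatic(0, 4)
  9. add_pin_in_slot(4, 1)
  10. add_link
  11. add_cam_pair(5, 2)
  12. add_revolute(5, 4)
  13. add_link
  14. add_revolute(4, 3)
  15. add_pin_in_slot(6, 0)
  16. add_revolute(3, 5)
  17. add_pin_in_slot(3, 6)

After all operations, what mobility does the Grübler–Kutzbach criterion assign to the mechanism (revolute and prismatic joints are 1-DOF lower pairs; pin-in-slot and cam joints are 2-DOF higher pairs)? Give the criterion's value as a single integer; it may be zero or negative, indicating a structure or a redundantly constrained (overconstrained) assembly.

M = 1

ground; <1,0,0>
#1 <2,0,0>
R:0↔1 J1 <2,1,0>
#2 <3,1,0>
#3 <4,1,0>
P:1↔3 J1 <4,2,0>
#4 <5,2,0>
C:1↔2 J2 <5,2,1>
P:0↔4 J1 <5,3,1>
PS:4↔1 J2 <5,3,2>
#5 <6,3,2>
C:5↔2 J2 <6,3,3>
R:5↔4 J1 <6,4,3>
#6 <7,4,3>
R:4↔3 J1 <7,5,3>
PS:6↔0 J2 <7,5,4>
R:3↔5 J1 <7,6,4>
PS:3↔6 J2 <7,6,5>
3×6 − 2×6 − 1×5 = 1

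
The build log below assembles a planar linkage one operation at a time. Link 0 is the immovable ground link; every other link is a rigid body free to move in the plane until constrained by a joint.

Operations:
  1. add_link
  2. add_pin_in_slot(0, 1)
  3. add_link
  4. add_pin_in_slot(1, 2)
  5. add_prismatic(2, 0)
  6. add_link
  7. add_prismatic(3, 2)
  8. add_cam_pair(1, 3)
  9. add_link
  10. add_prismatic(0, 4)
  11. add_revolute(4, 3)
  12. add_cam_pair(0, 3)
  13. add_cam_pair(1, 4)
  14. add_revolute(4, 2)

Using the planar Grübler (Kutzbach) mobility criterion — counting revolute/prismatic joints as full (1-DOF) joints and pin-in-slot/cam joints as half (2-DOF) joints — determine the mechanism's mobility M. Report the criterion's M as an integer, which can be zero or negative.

[1;0;0] (link 0 is ground)
L+ [2;0;0]
PS(0,1)∈J2 [2;0;1]
L+ [3;0;1]
PS(1,2)∈J2 [3;0;2]
P(2,0)∈J1 [3;1;2]
L+ [4;1;2]
P(3,2)∈J1 [4;2;2]
C(1,3)∈J2 [4;2;3]
L+ [5;2;3]
P(0,4)∈J1 [5;3;3]
R(4,3)∈J1 [5;4;3]
C(0,3)∈J2 [5;4;4]
C(1,4)∈J2 [5;4;5]
R(4,2)∈J1 [5;5;5]
mobility = 12 − 10 − 5 = -3

M = -3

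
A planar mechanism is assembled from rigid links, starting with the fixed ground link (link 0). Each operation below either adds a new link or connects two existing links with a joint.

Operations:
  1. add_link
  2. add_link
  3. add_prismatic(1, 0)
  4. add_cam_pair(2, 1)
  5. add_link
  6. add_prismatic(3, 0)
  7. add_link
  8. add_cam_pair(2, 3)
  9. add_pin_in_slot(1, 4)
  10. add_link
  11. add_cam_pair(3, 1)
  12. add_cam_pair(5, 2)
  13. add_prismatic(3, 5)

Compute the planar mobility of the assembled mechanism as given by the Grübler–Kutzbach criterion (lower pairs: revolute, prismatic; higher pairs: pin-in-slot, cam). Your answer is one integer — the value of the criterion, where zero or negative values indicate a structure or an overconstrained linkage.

link 0 = ground. State L|J1|J2 = 1|0|0
+link1  2|0|0
+link2  3|0|0
P(1,0) f=1→J1  3|1|0
C(2,1) f=2→J2  3|1|1
+link3  4|1|1
P(3,0) f=1→J1  4|2|1
+link4  5|2|1
C(2,3) f=2→J2  5|2|2
PS(1,4) f=2→J2  5|2|3
+link5  6|2|3
C(3,1) f=2→J2  6|2|4
C(5,2) f=2→J2  6|2|5
P(3,5) f=1→J1  6|3|5
M = 3(6−1)−2·3−5 = 15−6−5 = 4

M = 4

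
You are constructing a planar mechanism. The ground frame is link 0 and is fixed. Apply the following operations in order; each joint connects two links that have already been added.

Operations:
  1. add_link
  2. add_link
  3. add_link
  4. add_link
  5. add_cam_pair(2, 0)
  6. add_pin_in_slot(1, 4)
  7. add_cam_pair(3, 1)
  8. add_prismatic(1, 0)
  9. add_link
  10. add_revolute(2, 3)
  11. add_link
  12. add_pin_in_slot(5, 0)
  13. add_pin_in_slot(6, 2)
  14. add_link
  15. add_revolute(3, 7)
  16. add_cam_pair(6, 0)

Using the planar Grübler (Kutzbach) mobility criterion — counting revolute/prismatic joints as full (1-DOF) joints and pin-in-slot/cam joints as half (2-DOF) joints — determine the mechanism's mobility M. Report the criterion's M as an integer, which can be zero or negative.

ground; <1,0,0>
#1 <2,0,0>
#2 <3,0,0>
#3 <4,0,0>
#4 <5,0,0>
C:2↔0 J2 <5,0,1>
PS:1↔4 J2 <5,0,2>
C:3↔1 J2 <5,0,3>
P:1↔0 J1 <5,1,3>
#5 <6,1,3>
R:2↔3 J1 <6,2,3>
#6 <7,2,3>
PS:5↔0 J2 <7,2,4>
PS:6↔2 J2 <7,2,5>
#7 <8,2,5>
R:3↔7 J1 <8,3,5>
C:6↔0 J2 <8,3,6>
3×7 − 2×3 − 1×6 = 9

M = 9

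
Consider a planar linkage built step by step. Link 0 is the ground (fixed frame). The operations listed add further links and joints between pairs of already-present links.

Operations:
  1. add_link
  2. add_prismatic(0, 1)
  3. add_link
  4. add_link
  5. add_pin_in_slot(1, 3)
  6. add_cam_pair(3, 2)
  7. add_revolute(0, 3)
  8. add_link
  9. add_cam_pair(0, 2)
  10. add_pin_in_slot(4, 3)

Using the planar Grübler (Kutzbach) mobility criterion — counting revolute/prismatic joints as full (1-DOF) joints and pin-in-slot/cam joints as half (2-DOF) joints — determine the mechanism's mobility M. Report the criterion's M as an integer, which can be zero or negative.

M = 4

[1;0;0] (link 0 is ground)
L+ [2;0;0]
P(0,1)∈J1 [2;1;0]
L+ [3;1;0]
L+ [4;1;0]
PS(1,3)∈J2 [4;1;1]
C(3,2)∈J2 [4;1;2]
R(0,3)∈J1 [4;2;2]
L+ [5;2;2]
C(0,2)∈J2 [5;2;3]
PS(4,3)∈J2 [5;2;4]
mobility = 12 − 4 − 4 = 4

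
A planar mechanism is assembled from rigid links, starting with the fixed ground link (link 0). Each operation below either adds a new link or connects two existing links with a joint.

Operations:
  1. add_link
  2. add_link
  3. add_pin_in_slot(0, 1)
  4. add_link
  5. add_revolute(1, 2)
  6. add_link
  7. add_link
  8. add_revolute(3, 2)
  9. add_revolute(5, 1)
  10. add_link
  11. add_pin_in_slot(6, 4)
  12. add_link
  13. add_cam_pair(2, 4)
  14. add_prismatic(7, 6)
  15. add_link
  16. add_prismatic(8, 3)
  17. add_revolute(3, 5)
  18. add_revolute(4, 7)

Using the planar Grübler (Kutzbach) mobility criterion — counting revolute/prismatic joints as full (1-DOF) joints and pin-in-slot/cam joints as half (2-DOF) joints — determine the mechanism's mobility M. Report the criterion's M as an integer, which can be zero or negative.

link 0 = ground. State L|J1|J2 = 1|0|0
+link1  2|0|0
+link2  3|0|0
PS(0,1) f=2→J2  3|0|1
+link3  4|0|1
R(1,2) f=1→J1  4|1|1
+link4  5|1|1
+link5  6|1|1
R(3,2) f=1→J1  6|2|1
R(5,1) f=1→J1  6|3|1
+link6  7|3|1
PS(6,4) f=2→J2  7|3|2
+link7  8|3|2
C(2,4) f=2→J2  8|3|3
P(7,6) f=1→J1  8|4|3
+link8  9|4|3
P(8,3) f=1→J1  9|5|3
R(3,5) f=1→J1  9|6|3
R(4,7) f=1→J1  9|7|3
M = 3(9−1)−2·7−3 = 24−14−3 = 7

M = 7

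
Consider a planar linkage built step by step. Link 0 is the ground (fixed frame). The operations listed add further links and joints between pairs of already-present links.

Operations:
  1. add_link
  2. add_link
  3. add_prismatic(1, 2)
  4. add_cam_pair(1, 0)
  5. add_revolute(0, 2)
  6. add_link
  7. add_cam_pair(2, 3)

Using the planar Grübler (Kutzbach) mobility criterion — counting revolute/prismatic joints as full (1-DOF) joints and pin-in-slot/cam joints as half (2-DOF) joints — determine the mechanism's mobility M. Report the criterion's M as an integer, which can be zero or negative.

link 0 = ground. State L|J1|J2 = 1|0|0
+link1  2|0|0
+link2  3|0|0
P(1,2) f=1→J1  3|1|0
C(1,0) f=2→J2  3|1|1
R(0,2) f=1→J1  3|2|1
+link3  4|2|1
C(2,3) f=2→J2  4|2|2
M = 3(4−1)−2·2−2 = 9−4−2 = 3

M = 3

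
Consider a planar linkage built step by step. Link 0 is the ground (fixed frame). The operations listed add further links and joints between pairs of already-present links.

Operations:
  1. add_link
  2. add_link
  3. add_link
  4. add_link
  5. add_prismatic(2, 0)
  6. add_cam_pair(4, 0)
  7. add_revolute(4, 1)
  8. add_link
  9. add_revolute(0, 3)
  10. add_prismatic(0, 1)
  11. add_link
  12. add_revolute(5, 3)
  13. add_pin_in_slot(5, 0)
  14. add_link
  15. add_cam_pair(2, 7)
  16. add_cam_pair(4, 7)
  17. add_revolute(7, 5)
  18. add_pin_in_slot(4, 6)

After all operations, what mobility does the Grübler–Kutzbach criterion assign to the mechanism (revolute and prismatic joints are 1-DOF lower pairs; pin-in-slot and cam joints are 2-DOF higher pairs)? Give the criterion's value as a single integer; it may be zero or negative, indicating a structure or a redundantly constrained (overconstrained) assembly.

[1;0;0] (link 0 is ground)
L+ [2;0;0]
L+ [3;0;0]
L+ [4;0;0]
L+ [5;0;0]
P(2,0)∈J1 [5;1;0]
C(4,0)∈J2 [5;1;1]
R(4,1)∈J1 [5;2;1]
L+ [6;2;1]
R(0,3)∈J1 [6;3;1]
P(0,1)∈J1 [6;4;1]
L+ [7;4;1]
R(5,3)∈J1 [7;5;1]
PS(5,0)∈J2 [7;5;2]
L+ [8;5;2]
C(2,7)∈J2 [8;5;3]
C(4,7)∈J2 [8;5;4]
R(7,5)∈J1 [8;6;4]
PS(4,6)∈J2 [8;6;5]
mobility = 21 − 12 − 5 = 4

M = 4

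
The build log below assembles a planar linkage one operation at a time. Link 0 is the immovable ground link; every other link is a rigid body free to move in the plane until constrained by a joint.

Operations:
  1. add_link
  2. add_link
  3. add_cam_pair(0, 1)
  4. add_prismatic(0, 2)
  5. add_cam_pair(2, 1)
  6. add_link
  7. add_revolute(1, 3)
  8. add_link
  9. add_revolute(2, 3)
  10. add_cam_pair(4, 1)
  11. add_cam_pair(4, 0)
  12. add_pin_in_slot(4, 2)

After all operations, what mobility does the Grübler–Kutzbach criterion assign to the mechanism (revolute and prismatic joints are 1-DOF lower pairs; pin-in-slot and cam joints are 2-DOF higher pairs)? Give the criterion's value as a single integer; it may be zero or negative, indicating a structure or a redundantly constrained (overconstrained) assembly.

M = 1

[1;0;0] (link 0 is ground)
L+ [2;0;0]
L+ [3;0;0]
C(0,1)∈J2 [3;0;1]
P(0,2)∈J1 [3;1;1]
C(2,1)∈J2 [3;1;2]
L+ [4;1;2]
R(1,3)∈J1 [4;2;2]
L+ [5;2;2]
R(2,3)∈J1 [5;3;2]
C(4,1)∈J2 [5;3;3]
C(4,0)∈J2 [5;3;4]
PS(4,2)∈J2 [5;3;5]
mobility = 12 − 6 − 5 = 1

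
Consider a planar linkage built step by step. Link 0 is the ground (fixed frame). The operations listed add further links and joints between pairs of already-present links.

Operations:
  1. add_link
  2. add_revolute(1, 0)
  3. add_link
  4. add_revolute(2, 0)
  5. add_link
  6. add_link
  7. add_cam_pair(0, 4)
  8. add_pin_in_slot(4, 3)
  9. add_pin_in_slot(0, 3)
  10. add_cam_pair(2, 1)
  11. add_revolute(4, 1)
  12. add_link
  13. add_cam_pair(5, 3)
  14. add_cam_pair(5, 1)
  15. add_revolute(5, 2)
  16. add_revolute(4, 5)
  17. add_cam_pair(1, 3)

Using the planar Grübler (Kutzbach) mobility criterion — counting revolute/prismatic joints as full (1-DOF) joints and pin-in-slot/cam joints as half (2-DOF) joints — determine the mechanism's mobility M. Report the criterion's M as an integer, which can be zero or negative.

ground; <1,0,0>
#1 <2,0,0>
R:1↔0 J1 <2,1,0>
#2 <3,1,0>
R:2↔0 J1 <3,2,0>
#3 <4,2,0>
#4 <5,2,0>
C:0↔4 J2 <5,2,1>
PS:4↔3 J2 <5,2,2>
PS:0↔3 J2 <5,2,3>
C:2↔1 J2 <5,2,4>
R:4↔1 J1 <5,3,4>
#5 <6,3,4>
C:5↔3 J2 <6,3,5>
C:5↔1 J2 <6,3,6>
R:5↔2 J1 <6,4,6>
R:4↔5 J1 <6,5,6>
C:1↔3 J2 <6,5,7>
3×5 − 2×5 − 1×7 = -2

M = -2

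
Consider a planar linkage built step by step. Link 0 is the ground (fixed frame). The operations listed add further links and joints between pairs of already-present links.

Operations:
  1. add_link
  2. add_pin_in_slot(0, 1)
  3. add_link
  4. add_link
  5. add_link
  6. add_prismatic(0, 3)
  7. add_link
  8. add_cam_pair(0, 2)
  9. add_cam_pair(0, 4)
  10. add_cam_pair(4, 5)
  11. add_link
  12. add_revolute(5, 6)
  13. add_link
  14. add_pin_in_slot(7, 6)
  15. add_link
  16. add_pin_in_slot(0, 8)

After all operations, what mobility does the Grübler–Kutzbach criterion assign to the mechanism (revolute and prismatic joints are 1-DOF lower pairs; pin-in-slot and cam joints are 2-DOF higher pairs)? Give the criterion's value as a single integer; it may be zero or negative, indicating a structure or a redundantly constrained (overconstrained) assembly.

(L,J1,J2)=(1,0,0); link0 fixed
link1: (2,0,0)
PS 0-1 [J2]: (2,0,1)
link2: (3,0,1)
link3: (4,0,1)
link4: (5,0,1)
P 0-3 [J1]: (5,1,1)
link5: (6,1,1)
C 0-2 [J2]: (6,1,2)
C 0-4 [J2]: (6,1,3)
C 4-5 [J2]: (6,1,4)
link6: (7,1,4)
R 5-6 [J1]: (7,2,4)
link7: (8,2,4)
PS 7-6 [J2]: (8,2,5)
link8: (9,2,5)
PS 0-8 [J2]: (9,2,6)
Grübler: 3·8 − 2·2 − 6 = 14

M = 14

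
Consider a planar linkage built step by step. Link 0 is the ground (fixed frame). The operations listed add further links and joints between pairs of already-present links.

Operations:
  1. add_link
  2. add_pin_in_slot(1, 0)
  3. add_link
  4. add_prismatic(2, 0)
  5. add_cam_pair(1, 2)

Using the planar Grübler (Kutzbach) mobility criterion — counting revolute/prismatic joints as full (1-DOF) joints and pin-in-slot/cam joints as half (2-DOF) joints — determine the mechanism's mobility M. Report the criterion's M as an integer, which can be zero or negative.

M = 2

L=1 J1=0 J2=0
add link → L=2 J1=0 J2=0
PS@1,0 dof=2 J2 → L=2 J1=0 J2=1
add link → L=3 J1=0 J2=1
P@2,0 dof=1 J1 → L=3 J1=1 J2=1
C@1,2 dof=2 J2 → L=3 J1=1 J2=2
M=3(L−1)−2J1−J2=3·2−2·1−2=2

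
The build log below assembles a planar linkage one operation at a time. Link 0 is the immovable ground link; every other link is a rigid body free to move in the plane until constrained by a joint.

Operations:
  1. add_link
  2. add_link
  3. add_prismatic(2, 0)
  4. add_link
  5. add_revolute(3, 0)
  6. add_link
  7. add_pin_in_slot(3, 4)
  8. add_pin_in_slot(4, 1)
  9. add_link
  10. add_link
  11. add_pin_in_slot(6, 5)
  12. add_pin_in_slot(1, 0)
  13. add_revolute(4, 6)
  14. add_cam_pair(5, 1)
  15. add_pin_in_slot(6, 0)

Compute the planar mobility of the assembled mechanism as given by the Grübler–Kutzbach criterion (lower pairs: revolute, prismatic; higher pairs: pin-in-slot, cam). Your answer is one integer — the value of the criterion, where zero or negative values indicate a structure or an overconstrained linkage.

M = 6

ground; <1,0,0>
#1 <2,0,0>
#2 <3,0,0>
P:2↔0 J1 <3,1,0>
#3 <4,1,0>
R:3↔0 J1 <4,2,0>
#4 <5,2,0>
PS:3↔4 J2 <5,2,1>
PS:4↔1 J2 <5,2,2>
#5 <6,2,2>
#6 <7,2,2>
PS:6↔5 J2 <7,2,3>
PS:1↔0 J2 <7,2,4>
R:4↔6 J1 <7,3,4>
C:5↔1 J2 <7,3,5>
PS:6↔0 J2 <7,3,6>
3×6 − 2×3 − 1×6 = 6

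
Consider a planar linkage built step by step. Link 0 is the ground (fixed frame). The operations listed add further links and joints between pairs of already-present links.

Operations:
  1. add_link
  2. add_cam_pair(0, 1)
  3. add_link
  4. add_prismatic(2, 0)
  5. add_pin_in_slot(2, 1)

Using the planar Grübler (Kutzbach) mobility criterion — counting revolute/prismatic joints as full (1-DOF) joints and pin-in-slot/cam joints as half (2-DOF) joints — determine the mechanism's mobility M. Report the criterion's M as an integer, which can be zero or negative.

ground; <1,0,0>
#1 <2,0,0>
C:0↔1 J2 <2,0,1>
#2 <3,0,1>
P:2↔0 J1 <3,1,1>
PS:2↔1 J2 <3,1,2>
3×2 − 2×1 − 1×2 = 2

M = 2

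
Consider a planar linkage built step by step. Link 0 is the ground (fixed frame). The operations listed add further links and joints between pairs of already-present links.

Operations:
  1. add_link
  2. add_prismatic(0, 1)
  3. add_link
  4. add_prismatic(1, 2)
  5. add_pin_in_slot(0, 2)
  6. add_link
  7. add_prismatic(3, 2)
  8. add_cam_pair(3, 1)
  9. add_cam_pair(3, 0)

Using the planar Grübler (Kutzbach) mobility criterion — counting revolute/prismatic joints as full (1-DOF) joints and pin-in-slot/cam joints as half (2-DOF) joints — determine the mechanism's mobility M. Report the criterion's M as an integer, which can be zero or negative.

ground; <1,0,0>
#1 <2,0,0>
P:0↔1 J1 <2,1,0>
#2 <3,1,0>
P:1↔2 J1 <3,2,0>
PS:0↔2 J2 <3,2,1>
#3 <4,2,1>
P:3↔2 J1 <4,3,1>
C:3↔1 J2 <4,3,2>
C:3↔0 J2 <4,3,3>
3×3 − 2×3 − 1×3 = 0

M = 0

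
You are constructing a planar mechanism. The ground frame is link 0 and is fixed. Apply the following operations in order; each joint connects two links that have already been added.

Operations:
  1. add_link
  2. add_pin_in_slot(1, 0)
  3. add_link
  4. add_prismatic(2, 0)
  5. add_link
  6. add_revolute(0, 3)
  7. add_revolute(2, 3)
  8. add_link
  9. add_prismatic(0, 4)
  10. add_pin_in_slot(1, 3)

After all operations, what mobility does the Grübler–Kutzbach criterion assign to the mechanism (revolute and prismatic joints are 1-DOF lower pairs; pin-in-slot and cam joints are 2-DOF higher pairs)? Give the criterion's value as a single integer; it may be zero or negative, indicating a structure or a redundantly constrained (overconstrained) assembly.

L=1 J1=0 J2=0
add link → L=2 J1=0 J2=0
PS@1,0 dof=2 J2 → L=2 J1=0 J2=1
add link → L=3 J1=0 J2=1
P@2,0 dof=1 J1 → L=3 J1=1 J2=1
add link → L=4 J1=1 J2=1
R@0,3 dof=1 J1 → L=4 J1=2 J2=1
R@2,3 dof=1 J1 → L=4 J1=3 J2=1
add link → L=5 J1=3 J2=1
P@0,4 dof=1 J1 → L=5 J1=4 J2=1
PS@1,3 dof=2 J2 → L=5 J1=4 J2=2
M=3(L−1)−2J1−J2=3·4−2·4−2=2

M = 2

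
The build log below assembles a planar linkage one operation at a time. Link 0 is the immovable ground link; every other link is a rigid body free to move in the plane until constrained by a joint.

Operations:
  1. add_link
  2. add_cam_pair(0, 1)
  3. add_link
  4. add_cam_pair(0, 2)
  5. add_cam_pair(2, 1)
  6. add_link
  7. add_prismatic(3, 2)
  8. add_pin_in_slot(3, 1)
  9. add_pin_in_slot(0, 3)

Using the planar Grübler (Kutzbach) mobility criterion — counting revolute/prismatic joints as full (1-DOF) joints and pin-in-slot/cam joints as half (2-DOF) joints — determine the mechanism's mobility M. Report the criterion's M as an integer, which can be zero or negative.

M = 2

L=1 J1=0 J2=0
add link → L=2 J1=0 J2=0
C@0,1 dof=2 J2 → L=2 J1=0 J2=1
add link → L=3 J1=0 J2=1
C@0,2 dof=2 J2 → L=3 J1=0 J2=2
C@2,1 dof=2 J2 → L=3 J1=0 J2=3
add link → L=4 J1=0 J2=3
P@3,2 dof=1 J1 → L=4 J1=1 J2=3
PS@3,1 dof=2 J2 → L=4 J1=1 J2=4
PS@0,3 dof=2 J2 → L=4 J1=1 J2=5
M=3(L−1)−2J1−J2=3·3−2·1−5=2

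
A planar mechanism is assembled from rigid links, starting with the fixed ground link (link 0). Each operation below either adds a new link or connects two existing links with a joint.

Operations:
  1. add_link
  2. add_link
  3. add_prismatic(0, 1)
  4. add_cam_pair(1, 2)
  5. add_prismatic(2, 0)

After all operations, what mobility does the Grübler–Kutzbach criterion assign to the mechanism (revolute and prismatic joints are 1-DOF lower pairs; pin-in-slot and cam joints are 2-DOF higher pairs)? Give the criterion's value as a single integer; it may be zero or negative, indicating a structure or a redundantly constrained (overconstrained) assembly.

M = 1

[1;0;0] (link 0 is ground)
L+ [2;0;0]
L+ [3;0;0]
P(0,1)∈J1 [3;1;0]
C(1,2)∈J2 [3;1;1]
P(2,0)∈J1 [3;2;1]
mobility = 6 − 4 − 1 = 1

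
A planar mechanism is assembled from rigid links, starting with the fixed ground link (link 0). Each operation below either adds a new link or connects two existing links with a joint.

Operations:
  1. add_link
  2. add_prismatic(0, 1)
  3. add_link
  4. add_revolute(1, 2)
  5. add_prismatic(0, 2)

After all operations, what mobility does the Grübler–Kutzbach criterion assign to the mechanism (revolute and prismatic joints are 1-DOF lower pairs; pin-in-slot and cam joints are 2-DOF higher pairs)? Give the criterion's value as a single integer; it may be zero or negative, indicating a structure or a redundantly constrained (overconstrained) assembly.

M = 0

(L,J1,J2)=(1,0,0); link0 fixed
link1: (2,0,0)
P 0-1 [J1]: (2,1,0)
link2: (3,1,0)
R 1-2 [J1]: (3,2,0)
P 0-2 [J1]: (3,3,0)
Grübler: 3·2 − 2·3 − 0 = 0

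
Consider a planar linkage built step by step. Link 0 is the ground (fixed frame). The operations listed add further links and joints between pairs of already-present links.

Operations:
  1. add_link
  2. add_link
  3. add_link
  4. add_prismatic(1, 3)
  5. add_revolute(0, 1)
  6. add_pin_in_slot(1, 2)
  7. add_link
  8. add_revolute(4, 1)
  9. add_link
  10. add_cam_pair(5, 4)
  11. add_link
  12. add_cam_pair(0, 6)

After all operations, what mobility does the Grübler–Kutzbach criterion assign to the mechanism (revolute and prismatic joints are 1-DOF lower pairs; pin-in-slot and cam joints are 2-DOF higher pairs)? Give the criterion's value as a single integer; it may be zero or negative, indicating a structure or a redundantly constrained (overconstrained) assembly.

M = 9

link 0 = ground. State L|J1|J2 = 1|0|0
+link1  2|0|0
+link2  3|0|0
+link3  4|0|0
P(1,3) f=1→J1  4|1|0
R(0,1) f=1→J1  4|2|0
PS(1,2) f=2→J2  4|2|1
+link4  5|2|1
R(4,1) f=1→J1  5|3|1
+link5  6|3|1
C(5,4) f=2→J2  6|3|2
+link6  7|3|2
C(0,6) f=2→J2  7|3|3
M = 3(7−1)−2·3−3 = 18−6−3 = 9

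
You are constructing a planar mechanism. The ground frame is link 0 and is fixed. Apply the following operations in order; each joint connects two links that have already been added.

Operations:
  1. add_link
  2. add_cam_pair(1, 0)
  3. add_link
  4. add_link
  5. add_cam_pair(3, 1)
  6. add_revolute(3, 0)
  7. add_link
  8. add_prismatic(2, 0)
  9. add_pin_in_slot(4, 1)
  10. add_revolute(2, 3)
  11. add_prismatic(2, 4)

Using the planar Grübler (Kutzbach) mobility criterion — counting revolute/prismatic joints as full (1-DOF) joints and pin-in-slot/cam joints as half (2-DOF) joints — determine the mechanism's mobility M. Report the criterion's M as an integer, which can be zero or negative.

ground; <1,0,0>
#1 <2,0,0>
C:1↔0 J2 <2,0,1>
#2 <3,0,1>
#3 <4,0,1>
C:3↔1 J2 <4,0,2>
R:3↔0 J1 <4,1,2>
#4 <5,1,2>
P:2↔0 J1 <5,2,2>
PS:4↔1 J2 <5,2,3>
R:2↔3 J1 <5,3,3>
P:2↔4 J1 <5,4,3>
3×4 − 2×4 − 1×3 = 1

M = 1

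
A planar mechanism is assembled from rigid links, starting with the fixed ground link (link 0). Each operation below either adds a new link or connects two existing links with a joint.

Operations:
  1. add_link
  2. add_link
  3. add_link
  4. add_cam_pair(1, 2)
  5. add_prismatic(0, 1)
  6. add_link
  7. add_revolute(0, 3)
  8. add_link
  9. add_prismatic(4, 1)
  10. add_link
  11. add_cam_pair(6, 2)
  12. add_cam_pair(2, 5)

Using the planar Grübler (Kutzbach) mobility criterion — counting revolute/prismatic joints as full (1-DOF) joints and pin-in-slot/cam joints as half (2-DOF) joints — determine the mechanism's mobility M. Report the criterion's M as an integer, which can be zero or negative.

ground; <1,0,0>
#1 <2,0,0>
#2 <3,0,0>
#3 <4,0,0>
C:1↔2 J2 <4,0,1>
P:0↔1 J1 <4,1,1>
#4 <5,1,1>
R:0↔3 J1 <5,2,1>
#5 <6,2,1>
P:4↔1 J1 <6,3,1>
#6 <7,3,1>
C:6↔2 J2 <7,3,2>
C:2↔5 J2 <7,3,3>
3×6 − 2×3 − 1×3 = 9

M = 9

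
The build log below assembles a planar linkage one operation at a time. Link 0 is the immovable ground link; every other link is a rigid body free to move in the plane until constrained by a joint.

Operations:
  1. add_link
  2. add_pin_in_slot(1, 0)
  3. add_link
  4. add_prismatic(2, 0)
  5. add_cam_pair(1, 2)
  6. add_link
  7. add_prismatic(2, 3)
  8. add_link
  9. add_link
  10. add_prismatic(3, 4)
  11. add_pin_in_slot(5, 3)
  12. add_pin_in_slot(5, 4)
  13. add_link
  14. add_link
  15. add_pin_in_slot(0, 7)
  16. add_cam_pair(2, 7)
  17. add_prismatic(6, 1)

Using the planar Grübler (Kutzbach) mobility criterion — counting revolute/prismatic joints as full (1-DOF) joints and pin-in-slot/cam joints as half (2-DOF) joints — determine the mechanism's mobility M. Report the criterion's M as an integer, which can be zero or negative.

M = 7

link 0 = ground. State L|J1|J2 = 1|0|0
+link1  2|0|0
PS(1,0) f=2→J2  2|0|1
+link2  3|0|1
P(2,0) f=1→J1  3|1|1
C(1,2) f=2→J2  3|1|2
+link3  4|1|2
P(2,3) f=1→J1  4|2|2
+link4  5|2|2
+link5  6|2|2
P(3,4) f=1→J1  6|3|2
PS(5,3) f=2→J2  6|3|3
PS(5,4) f=2→J2  6|3|4
+link6  7|3|4
+link7  8|3|4
PS(0,7) f=2→J2  8|3|5
C(2,7) f=2→J2  8|3|6
P(6,1) f=1→J1  8|4|6
M = 3(8−1)−2·4−6 = 21−8−6 = 7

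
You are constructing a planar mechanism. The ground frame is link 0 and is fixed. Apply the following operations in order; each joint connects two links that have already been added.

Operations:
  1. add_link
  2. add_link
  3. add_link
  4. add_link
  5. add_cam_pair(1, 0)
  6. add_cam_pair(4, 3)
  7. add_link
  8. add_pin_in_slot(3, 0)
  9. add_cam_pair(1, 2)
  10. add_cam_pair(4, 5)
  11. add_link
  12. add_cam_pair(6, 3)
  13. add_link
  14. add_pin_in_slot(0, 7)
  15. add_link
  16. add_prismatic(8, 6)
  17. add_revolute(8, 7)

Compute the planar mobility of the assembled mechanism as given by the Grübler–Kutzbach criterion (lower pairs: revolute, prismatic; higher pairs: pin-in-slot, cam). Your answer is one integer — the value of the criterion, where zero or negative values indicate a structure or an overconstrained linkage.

M = 13

L=1 J1=0 J2=0
add link → L=2 J1=0 J2=0
add link → L=3 J1=0 J2=0
add link → L=4 J1=0 J2=0
add link → L=5 J1=0 J2=0
C@1,0 dof=2 J2 → L=5 J1=0 J2=1
C@4,3 dof=2 J2 → L=5 J1=0 J2=2
add link → L=6 J1=0 J2=2
PS@3,0 dof=2 J2 → L=6 J1=0 J2=3
C@1,2 dof=2 J2 → L=6 J1=0 J2=4
C@4,5 dof=2 J2 → L=6 J1=0 J2=5
add link → L=7 J1=0 J2=5
C@6,3 dof=2 J2 → L=7 J1=0 J2=6
add link → L=8 J1=0 J2=6
PS@0,7 dof=2 J2 → L=8 J1=0 J2=7
add link → L=9 J1=0 J2=7
P@8,6 dof=1 J1 → L=9 J1=1 J2=7
R@8,7 dof=1 J1 → L=9 J1=2 J2=7
M=3(L−1)−2J1−J2=3·8−2·2−7=13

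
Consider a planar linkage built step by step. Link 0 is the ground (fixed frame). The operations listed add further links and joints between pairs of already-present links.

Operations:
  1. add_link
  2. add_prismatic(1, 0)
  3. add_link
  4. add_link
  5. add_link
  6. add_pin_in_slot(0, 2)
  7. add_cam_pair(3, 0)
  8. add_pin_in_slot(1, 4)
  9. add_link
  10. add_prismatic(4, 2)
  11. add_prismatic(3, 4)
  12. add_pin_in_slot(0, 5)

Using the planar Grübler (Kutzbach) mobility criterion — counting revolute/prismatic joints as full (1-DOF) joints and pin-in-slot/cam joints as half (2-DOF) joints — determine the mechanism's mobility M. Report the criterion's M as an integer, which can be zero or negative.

link 0 = ground. State L|J1|J2 = 1|0|0
+link1  2|0|0
P(1,0) f=1→J1  2|1|0
+link2  3|1|0
+link3  4|1|0
+link4  5|1|0
PS(0,2) f=2→J2  5|1|1
C(3,0) f=2→J2  5|1|2
PS(1,4) f=2→J2  5|1|3
+link5  6|1|3
P(4,2) f=1→J1  6|2|3
P(3,4) f=1→J1  6|3|3
PS(0,5) f=2→J2  6|3|4
M = 3(6−1)−2·3−4 = 15−6−4 = 5

M = 5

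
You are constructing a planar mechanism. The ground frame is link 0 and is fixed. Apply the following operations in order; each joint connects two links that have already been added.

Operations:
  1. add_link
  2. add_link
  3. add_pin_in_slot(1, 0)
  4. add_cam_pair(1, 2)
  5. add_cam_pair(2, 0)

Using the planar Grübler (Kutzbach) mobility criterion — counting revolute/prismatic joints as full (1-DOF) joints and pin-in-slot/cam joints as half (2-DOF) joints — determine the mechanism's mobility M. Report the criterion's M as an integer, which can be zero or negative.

M = 3

(L,J1,J2)=(1,0,0); link0 fixed
link1: (2,0,0)
link2: (3,0,0)
PS 1-0 [J2]: (3,0,1)
C 1-2 [J2]: (3,0,2)
C 2-0 [J2]: (3,0,3)
Grübler: 3·2 − 2·0 − 3 = 3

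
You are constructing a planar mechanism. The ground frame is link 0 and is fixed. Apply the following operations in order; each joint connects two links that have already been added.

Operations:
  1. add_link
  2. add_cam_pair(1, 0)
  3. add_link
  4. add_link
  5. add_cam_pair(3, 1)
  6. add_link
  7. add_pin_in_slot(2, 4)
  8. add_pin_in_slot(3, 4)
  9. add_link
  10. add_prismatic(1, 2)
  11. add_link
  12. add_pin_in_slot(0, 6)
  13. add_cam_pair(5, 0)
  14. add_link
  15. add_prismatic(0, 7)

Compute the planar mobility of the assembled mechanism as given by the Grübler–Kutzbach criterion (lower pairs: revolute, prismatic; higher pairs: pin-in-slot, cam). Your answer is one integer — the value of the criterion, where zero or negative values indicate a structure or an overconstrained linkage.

(L,J1,J2)=(1,0,0); link0 fixed
link1: (2,0,0)
C 1-0 [J2]: (2,0,1)
link2: (3,0,1)
link3: (4,0,1)
C 3-1 [J2]: (4,0,2)
link4: (5,0,2)
PS 2-4 [J2]: (5,0,3)
PS 3-4 [J2]: (5,0,4)
link5: (6,0,4)
P 1-2 [J1]: (6,1,4)
link6: (7,1,4)
PS 0-6 [J2]: (7,1,5)
C 5-0 [J2]: (7,1,6)
link7: (8,1,6)
P 0-7 [J1]: (8,2,6)
Grübler: 3·7 − 2·2 − 6 = 11

M = 11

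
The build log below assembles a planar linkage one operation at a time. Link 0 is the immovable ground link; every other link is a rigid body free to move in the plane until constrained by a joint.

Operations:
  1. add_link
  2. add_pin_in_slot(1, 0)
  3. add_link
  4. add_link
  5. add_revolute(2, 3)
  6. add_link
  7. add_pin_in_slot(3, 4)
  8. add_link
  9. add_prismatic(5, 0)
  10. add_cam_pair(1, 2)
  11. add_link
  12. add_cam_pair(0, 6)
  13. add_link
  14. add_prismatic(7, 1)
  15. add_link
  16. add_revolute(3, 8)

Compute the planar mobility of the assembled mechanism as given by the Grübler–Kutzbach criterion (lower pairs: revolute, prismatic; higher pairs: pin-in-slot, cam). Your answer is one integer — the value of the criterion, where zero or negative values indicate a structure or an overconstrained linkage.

ground; <1,0,0>
#1 <2,0,0>
PS:1↔0 J2 <2,0,1>
#2 <3,0,1>
#3 <4,0,1>
R:2↔3 J1 <4,1,1>
#4 <5,1,1>
PS:3↔4 J2 <5,1,2>
#5 <6,1,2>
P:5↔0 J1 <6,2,2>
C:1↔2 J2 <6,2,3>
#6 <7,2,3>
C:0↔6 J2 <7,2,4>
#7 <8,2,4>
P:7↔1 J1 <8,3,4>
#8 <9,3,4>
R:3↔8 J1 <9,4,4>
3×8 − 2×4 − 1×4 = 12

M = 12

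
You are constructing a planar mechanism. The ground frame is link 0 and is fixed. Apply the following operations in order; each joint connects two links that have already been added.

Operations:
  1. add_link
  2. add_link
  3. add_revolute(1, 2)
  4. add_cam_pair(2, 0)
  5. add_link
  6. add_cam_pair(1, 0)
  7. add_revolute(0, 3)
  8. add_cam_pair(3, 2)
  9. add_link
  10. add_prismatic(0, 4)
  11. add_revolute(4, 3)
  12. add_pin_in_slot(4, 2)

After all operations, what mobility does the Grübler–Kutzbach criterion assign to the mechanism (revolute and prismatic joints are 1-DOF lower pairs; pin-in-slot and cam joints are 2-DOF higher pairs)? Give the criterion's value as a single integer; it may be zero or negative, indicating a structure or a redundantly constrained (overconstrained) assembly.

link 0 = ground. State L|J1|J2 = 1|0|0
+link1  2|0|0
+link2  3|0|0
R(1,2) f=1→J1  3|1|0
C(2,0) f=2→J2  3|1|1
+link3  4|1|1
C(1,0) f=2→J2  4|1|2
R(0,3) f=1→J1  4|2|2
C(3,2) f=2→J2  4|2|3
+link4  5|2|3
P(0,4) f=1→J1  5|3|3
R(4,3) f=1→J1  5|4|3
PS(4,2) f=2→J2  5|4|4
M = 3(5−1)−2·4−4 = 12−8−4 = 0

M = 0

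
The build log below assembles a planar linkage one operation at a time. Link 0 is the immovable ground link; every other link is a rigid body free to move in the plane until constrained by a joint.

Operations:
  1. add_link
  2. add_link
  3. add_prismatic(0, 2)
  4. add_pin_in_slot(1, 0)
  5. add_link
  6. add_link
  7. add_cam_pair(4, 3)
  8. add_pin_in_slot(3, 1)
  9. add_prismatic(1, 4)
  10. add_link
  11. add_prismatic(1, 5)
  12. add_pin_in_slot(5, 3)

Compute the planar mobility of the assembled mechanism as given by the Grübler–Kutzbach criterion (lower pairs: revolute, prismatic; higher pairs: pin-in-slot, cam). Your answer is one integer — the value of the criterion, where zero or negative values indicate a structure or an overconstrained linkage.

M = 5

ground; <1,0,0>
#1 <2,0,0>
#2 <3,0,0>
P:0↔2 J1 <3,1,0>
PS:1↔0 J2 <3,1,1>
#3 <4,1,1>
#4 <5,1,1>
C:4↔3 J2 <5,1,2>
PS:3↔1 J2 <5,1,3>
P:1↔4 J1 <5,2,3>
#5 <6,2,3>
P:1↔5 J1 <6,3,3>
PS:5↔3 J2 <6,3,4>
3×5 − 2×3 − 1×4 = 5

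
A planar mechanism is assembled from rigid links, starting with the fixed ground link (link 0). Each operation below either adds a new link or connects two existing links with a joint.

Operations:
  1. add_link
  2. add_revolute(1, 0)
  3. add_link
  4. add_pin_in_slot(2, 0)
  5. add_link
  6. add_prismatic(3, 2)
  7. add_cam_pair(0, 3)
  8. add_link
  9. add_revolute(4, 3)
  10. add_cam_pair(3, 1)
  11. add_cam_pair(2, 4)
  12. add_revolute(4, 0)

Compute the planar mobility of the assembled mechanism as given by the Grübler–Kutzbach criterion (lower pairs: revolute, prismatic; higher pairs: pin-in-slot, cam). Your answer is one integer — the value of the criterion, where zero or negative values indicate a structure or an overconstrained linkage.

link 0 = ground. State L|J1|J2 = 1|0|0
+link1  2|0|0
R(1,0) f=1→J1  2|1|0
+link2  3|1|0
PS(2,0) f=2→J2  3|1|1
+link3  4|1|1
P(3,2) f=1→J1  4|2|1
C(0,3) f=2→J2  4|2|2
+link4  5|2|2
R(4,3) f=1→J1  5|3|2
C(3,1) f=2→J2  5|3|3
C(2,4) f=2→J2  5|3|4
R(4,0) f=1→J1  5|4|4
M = 3(5−1)−2·4−4 = 12−8−4 = 0

M = 0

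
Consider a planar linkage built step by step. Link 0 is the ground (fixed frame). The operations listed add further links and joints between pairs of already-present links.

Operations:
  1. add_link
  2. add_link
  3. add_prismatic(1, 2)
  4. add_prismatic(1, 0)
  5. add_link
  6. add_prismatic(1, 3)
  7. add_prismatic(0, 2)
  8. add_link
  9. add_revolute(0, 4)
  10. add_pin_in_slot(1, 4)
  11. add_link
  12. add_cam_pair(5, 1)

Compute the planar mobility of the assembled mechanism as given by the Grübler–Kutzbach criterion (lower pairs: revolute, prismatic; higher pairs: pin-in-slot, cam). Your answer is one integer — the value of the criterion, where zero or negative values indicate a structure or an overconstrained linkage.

M = 3

link 0 = ground. State L|J1|J2 = 1|0|0
+link1  2|0|0
+link2  3|0|0
P(1,2) f=1→J1  3|1|0
P(1,0) f=1→J1  3|2|0
+link3  4|2|0
P(1,3) f=1→J1  4|3|0
P(0,2) f=1→J1  4|4|0
+link4  5|4|0
R(0,4) f=1→J1  5|5|0
PS(1,4) f=2→J2  5|5|1
+link5  6|5|1
C(5,1) f=2→J2  6|5|2
M = 3(6−1)−2·5−2 = 15−10−2 = 3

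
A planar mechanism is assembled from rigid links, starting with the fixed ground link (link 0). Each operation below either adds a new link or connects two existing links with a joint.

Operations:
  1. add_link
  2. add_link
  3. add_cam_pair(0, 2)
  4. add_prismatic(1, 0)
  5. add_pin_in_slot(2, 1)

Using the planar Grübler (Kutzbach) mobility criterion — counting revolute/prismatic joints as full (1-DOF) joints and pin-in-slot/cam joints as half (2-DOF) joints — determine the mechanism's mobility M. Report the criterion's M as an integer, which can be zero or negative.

M = 2

(L,J1,J2)=(1,0,0); link0 fixed
link1: (2,0,0)
link2: (3,0,0)
C 0-2 [J2]: (3,0,1)
P 1-0 [J1]: (3,1,1)
PS 2-1 [J2]: (3,1,2)
Grübler: 3·2 − 2·1 − 2 = 2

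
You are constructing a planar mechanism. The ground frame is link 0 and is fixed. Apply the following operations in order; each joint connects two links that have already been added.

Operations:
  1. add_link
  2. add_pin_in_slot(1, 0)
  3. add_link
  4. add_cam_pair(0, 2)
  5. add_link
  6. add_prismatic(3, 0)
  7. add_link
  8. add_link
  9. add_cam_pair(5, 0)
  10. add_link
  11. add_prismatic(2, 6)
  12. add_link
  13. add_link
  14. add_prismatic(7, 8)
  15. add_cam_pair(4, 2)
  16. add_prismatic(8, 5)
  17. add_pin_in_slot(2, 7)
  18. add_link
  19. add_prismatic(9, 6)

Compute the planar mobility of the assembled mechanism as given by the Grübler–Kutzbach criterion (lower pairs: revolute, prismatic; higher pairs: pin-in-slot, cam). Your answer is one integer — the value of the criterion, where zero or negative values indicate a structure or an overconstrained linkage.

ground; <1,0,0>
#1 <2,0,0>
PS:1↔0 J2 <2,0,1>
#2 <3,0,1>
C:0↔2 J2 <3,0,2>
#3 <4,0,2>
P:3↔0 J1 <4,1,2>
#4 <5,1,2>
#5 <6,1,2>
C:5↔0 J2 <6,1,3>
#6 <7,1,3>
P:2↔6 J1 <7,2,3>
#7 <8,2,3>
#8 <9,2,3>
P:7↔8 J1 <9,3,3>
C:4↔2 J2 <9,3,4>
P:8↔5 J1 <9,4,4>
PS:2↔7 J2 <9,4,5>
#9 <10,4,5>
P:9↔6 J1 <10,5,5>
3×9 − 2×5 − 1×5 = 12

M = 12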